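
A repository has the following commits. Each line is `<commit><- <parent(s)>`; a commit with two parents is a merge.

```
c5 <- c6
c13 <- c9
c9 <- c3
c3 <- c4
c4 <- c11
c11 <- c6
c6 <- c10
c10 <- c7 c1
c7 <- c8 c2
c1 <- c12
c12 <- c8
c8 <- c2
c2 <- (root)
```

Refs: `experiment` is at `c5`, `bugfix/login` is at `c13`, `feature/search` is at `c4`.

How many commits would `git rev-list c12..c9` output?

Reachable from c9: {c1, c10, c11, c12, c2, c3, c4, c6, c7, c8, c9}.
Reachable from c12: {c12, c2, c8}.
In c9's history but not c12's: {c1, c10, c11, c3, c4, c6, c7, c9} — 8 commits.

8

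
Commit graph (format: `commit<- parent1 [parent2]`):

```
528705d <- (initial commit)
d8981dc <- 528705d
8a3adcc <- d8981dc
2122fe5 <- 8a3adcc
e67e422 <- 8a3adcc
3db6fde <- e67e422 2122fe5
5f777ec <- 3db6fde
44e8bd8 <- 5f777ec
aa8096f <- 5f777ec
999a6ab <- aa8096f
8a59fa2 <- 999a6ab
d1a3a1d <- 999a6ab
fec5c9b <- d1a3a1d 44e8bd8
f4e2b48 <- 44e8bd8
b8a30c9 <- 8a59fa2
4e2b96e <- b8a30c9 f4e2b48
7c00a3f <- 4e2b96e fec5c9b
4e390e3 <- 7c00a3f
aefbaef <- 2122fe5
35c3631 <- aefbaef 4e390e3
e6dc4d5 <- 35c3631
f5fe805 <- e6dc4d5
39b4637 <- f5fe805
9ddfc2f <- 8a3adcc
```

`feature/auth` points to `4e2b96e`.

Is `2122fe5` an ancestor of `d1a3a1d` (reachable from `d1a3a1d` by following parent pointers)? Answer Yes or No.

Ancestors of d1a3a1d (commits reachable by following parents): {2122fe5, 3db6fde, 528705d, 5f777ec, 8a3adcc, 999a6ab, aa8096f, d1a3a1d, d8981dc, e67e422}.
2122fe5 is in that set, so it is an ancestor of d1a3a1d.

Yes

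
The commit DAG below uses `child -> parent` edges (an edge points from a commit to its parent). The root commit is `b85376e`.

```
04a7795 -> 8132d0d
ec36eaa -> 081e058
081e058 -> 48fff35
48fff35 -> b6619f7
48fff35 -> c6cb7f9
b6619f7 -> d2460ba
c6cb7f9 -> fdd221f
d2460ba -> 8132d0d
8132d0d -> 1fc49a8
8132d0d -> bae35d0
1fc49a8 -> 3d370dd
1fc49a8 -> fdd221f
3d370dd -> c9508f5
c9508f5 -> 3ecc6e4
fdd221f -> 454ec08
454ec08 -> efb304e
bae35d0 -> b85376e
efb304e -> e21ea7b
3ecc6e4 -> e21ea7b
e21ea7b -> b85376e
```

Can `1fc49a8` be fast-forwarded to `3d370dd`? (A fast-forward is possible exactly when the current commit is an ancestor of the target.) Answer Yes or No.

No

A fast-forward from 1fc49a8 to 3d370dd is possible iff 1fc49a8 is an ancestor of 3d370dd.
Ancestors of 3d370dd: {3d370dd, 3ecc6e4, b85376e, c9508f5, e21ea7b}.
1fc49a8 is not among them, so fast-forward is not possible.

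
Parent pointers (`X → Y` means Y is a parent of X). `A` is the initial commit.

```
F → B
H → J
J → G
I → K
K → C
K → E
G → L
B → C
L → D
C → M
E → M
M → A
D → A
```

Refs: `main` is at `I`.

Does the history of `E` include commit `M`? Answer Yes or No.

Ancestors of E (commits reachable by following parents): {A, E, M}.
M is in that set, so it is an ancestor of E.

Yes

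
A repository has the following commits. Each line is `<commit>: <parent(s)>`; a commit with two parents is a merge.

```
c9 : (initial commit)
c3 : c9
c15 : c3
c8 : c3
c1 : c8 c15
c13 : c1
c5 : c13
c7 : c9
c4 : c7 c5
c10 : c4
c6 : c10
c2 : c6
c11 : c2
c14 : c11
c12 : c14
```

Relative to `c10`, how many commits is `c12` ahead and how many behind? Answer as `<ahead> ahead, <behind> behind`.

Reachable from c12: {c1, c10, c11, c12, c13, c14, c15, c2, c3, c4, c5, c6, c7, c8, c9}.
Reachable from c10: {c1, c10, c13, c15, c3, c4, c5, c7, c8, c9}.
Only in c12's history (ahead): {c11, c12, c14, c2, c6} — 5.
Only in c10's history (behind): {} — 0.

5 ahead, 0 behind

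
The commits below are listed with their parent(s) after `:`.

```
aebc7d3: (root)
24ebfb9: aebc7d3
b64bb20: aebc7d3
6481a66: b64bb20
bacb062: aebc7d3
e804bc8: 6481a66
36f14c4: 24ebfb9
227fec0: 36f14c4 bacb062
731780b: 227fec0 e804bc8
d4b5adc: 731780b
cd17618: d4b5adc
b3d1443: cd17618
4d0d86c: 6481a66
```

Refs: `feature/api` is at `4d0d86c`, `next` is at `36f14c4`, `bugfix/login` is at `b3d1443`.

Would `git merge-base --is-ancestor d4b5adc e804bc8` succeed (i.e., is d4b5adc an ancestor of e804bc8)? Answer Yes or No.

No

Ancestors of e804bc8: {6481a66, aebc7d3, b64bb20, e804bc8}.
d4b5adc is not in that set, so it is not an ancestor of e804bc8.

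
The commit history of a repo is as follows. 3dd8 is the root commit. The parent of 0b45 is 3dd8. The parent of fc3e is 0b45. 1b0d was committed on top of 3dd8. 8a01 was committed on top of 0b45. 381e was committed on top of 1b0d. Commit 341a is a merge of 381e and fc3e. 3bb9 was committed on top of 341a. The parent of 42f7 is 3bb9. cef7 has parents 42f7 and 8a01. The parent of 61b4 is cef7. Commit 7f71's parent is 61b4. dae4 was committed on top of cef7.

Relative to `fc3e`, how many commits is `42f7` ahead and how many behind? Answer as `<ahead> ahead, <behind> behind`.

5 ahead, 0 behind

Reachable from 42f7: {0b45, 1b0d, 341a, 381e, 3bb9, 3dd8, 42f7, fc3e}.
Reachable from fc3e: {0b45, 3dd8, fc3e}.
Only in 42f7's history (ahead): {1b0d, 341a, 381e, 3bb9, 42f7} — 5.
Only in fc3e's history (behind): {} — 0.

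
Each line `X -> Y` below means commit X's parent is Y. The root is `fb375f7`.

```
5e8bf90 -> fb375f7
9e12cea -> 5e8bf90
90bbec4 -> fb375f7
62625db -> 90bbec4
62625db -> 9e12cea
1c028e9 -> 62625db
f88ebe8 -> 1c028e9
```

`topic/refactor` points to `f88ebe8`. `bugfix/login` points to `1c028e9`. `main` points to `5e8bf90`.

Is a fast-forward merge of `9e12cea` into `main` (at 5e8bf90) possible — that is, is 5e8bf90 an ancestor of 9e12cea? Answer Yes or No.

Yes

A fast-forward from 5e8bf90 to 9e12cea is possible iff 5e8bf90 is an ancestor of 9e12cea.
Ancestors of 9e12cea: {5e8bf90, 9e12cea, fb375f7}.
5e8bf90 is among them, so fast-forward is possible.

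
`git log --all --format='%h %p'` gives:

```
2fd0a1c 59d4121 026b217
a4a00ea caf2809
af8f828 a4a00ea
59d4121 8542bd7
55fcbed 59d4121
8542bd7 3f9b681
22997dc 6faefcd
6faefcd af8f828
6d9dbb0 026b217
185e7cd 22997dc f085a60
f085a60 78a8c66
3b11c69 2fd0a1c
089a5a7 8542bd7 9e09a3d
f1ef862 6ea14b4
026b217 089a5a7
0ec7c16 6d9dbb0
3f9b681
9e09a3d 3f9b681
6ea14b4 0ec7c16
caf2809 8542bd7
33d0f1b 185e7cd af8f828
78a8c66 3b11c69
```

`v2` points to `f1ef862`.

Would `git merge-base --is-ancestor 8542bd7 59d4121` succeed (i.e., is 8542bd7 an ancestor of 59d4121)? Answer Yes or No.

Yes

Ancestors of 59d4121 (commits reachable by following parents): {3f9b681, 59d4121, 8542bd7}.
8542bd7 is in that set, so it is an ancestor of 59d4121.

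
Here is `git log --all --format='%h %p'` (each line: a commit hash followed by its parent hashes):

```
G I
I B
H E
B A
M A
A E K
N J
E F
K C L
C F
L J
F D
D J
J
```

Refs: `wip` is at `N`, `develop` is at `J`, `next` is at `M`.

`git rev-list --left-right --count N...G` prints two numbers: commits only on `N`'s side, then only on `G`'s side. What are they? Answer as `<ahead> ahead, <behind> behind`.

Reachable from N: {J, N}.
Reachable from G: {A, B, C, D, E, F, G, I, J, K, L}.
Only in N's history (ahead): {N} — 1.
Only in G's history (behind): {A, B, C, D, E, F, G, I, K, L} — 10.

1 ahead, 10 behind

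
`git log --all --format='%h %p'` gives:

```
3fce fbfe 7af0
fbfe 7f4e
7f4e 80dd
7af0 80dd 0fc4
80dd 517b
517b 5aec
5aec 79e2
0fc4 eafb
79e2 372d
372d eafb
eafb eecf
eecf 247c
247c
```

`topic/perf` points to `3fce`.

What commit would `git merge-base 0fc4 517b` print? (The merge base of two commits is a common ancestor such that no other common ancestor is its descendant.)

eafb

Ancestors of 0fc4: {0fc4, 247c, eafb, eecf}.
Ancestors of 517b: {247c, 372d, 517b, 5aec, 79e2, eafb, eecf}.
Common ancestors: {247c, eafb, eecf}.
Among these, eafb is not an ancestor of any other common ancestor — it is the merge base.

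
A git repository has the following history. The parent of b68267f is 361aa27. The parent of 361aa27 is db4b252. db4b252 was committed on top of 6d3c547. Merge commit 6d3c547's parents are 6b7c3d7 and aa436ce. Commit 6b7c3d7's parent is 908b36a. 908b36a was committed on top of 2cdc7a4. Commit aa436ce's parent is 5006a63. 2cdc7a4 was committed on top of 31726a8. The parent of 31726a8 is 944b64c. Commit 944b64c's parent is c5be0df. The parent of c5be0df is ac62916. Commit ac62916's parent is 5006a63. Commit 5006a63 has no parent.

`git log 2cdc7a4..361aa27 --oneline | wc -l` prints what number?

Reachable from 361aa27: {2cdc7a4, 31726a8, 361aa27, 5006a63, 6b7c3d7, 6d3c547, 908b36a, 944b64c, aa436ce, ac62916, c5be0df, db4b252}.
Reachable from 2cdc7a4: {2cdc7a4, 31726a8, 5006a63, 944b64c, ac62916, c5be0df}.
In 361aa27's history but not 2cdc7a4's: {361aa27, 6b7c3d7, 6d3c547, 908b36a, aa436ce, db4b252} — 6 commits.

6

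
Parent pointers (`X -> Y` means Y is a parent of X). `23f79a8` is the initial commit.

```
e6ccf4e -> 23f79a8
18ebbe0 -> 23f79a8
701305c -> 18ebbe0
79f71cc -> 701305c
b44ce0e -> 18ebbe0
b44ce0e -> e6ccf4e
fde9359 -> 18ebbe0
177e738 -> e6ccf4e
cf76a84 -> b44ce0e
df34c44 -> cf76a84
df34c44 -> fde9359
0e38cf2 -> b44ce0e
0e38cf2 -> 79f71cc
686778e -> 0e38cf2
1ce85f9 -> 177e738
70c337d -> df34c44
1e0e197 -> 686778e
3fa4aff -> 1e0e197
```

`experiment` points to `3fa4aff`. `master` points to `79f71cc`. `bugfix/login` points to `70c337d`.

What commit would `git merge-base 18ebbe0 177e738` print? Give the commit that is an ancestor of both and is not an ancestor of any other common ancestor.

23f79a8

Ancestors of 18ebbe0: {18ebbe0, 23f79a8}.
Ancestors of 177e738: {177e738, 23f79a8, e6ccf4e}.
Common ancestors: {23f79a8}.
The only common ancestor is 23f79a8, so it is the merge base.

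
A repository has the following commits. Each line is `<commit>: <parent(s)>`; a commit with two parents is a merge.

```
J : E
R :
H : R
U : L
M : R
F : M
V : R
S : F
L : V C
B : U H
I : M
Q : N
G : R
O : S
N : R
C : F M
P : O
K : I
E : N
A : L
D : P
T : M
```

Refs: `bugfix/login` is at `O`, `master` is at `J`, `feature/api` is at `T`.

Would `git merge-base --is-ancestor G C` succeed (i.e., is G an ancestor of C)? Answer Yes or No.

No

Ancestors of C: {C, F, M, R}.
G is not in that set, so it is not an ancestor of C.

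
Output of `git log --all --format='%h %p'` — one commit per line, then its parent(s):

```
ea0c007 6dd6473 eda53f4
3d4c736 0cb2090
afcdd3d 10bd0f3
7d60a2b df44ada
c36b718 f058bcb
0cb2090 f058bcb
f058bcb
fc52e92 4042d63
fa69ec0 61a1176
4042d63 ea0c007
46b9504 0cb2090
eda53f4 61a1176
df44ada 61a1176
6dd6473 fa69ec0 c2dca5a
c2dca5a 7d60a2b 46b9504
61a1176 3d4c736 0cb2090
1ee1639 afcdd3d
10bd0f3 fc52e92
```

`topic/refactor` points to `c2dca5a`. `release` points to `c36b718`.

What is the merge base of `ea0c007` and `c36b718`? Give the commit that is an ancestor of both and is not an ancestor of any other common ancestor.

f058bcb

Ancestors of ea0c007: {0cb2090, 3d4c736, 46b9504, 61a1176, 6dd6473, 7d60a2b, c2dca5a, df44ada, ea0c007, eda53f4, f058bcb, fa69ec0}.
Ancestors of c36b718: {c36b718, f058bcb}.
Common ancestors: {f058bcb}.
The only common ancestor is f058bcb, so it is the merge base.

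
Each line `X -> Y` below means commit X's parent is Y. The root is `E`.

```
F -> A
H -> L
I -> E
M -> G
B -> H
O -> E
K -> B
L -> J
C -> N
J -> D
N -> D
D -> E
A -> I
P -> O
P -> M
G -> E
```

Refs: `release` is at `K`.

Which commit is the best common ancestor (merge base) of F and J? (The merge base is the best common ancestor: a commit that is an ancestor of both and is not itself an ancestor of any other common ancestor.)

Ancestors of F: {A, E, F, I}.
Ancestors of J: {D, E, J}.
Common ancestors: {E}.
The only common ancestor is E, so it is the merge base.

E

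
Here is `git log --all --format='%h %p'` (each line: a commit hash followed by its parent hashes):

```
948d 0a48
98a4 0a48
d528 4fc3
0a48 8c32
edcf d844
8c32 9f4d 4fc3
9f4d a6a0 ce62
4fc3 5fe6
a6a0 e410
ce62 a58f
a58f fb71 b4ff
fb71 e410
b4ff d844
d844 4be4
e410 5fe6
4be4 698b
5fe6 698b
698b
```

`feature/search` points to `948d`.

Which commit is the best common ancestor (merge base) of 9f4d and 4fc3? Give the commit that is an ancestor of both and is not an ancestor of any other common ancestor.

5fe6

Ancestors of 9f4d: {4be4, 5fe6, 698b, 9f4d, a58f, a6a0, b4ff, ce62, d844, e410, fb71}.
Ancestors of 4fc3: {4fc3, 5fe6, 698b}.
Common ancestors: {5fe6, 698b}.
Among these, 5fe6 is not an ancestor of any other common ancestor — it is the merge base.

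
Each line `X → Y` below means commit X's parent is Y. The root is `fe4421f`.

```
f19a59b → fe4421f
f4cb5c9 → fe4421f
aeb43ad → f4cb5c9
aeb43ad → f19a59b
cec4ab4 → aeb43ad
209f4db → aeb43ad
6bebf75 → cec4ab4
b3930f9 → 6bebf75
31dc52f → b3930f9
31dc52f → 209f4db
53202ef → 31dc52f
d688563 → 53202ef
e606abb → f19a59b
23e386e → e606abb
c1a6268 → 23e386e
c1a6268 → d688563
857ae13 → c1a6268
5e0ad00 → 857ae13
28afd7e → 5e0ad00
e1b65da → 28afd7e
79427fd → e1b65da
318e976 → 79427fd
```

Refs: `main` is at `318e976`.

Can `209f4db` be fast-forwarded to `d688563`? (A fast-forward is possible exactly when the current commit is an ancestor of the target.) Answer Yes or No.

A fast-forward from 209f4db to d688563 is possible iff 209f4db is an ancestor of d688563.
Ancestors of d688563: {209f4db, 31dc52f, 53202ef, 6bebf75, aeb43ad, b3930f9, cec4ab4, d688563, f19a59b, f4cb5c9, fe4421f}.
209f4db is among them, so fast-forward is possible.

Yes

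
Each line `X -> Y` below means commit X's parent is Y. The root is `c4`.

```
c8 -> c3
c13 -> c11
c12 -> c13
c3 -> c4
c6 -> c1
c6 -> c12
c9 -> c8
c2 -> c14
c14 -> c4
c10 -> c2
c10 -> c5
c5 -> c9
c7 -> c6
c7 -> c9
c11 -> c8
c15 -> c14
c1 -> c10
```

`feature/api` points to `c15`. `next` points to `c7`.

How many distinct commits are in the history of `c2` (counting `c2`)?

3

Walking parent pointers from c2: reachable set = {c14, c2, c4}.
That is 3 commits.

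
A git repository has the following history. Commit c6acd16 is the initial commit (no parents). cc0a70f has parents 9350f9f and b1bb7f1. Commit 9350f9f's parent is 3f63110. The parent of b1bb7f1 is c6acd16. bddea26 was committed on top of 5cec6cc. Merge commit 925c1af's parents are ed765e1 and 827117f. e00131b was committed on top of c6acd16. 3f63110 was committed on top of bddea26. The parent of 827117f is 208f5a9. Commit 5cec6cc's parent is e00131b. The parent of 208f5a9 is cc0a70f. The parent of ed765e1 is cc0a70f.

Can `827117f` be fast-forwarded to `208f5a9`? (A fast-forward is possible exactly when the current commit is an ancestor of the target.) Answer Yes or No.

A fast-forward from 827117f to 208f5a9 is possible iff 827117f is an ancestor of 208f5a9.
Ancestors of 208f5a9: {208f5a9, 3f63110, 5cec6cc, 9350f9f, b1bb7f1, bddea26, c6acd16, cc0a70f, e00131b}.
827117f is not among them, so fast-forward is not possible.

No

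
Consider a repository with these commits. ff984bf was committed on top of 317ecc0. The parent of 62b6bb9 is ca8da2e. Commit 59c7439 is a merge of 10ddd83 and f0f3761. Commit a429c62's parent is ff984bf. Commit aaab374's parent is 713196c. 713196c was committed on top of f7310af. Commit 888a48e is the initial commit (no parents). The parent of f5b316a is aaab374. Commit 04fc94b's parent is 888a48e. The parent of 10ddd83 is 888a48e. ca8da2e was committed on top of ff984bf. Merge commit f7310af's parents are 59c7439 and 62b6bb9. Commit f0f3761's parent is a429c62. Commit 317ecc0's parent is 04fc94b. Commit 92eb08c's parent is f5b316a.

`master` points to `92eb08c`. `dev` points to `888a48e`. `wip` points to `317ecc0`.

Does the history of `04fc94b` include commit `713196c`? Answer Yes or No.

Ancestors of 04fc94b: {04fc94b, 888a48e}.
713196c is not in that set, so it is not an ancestor of 04fc94b.

No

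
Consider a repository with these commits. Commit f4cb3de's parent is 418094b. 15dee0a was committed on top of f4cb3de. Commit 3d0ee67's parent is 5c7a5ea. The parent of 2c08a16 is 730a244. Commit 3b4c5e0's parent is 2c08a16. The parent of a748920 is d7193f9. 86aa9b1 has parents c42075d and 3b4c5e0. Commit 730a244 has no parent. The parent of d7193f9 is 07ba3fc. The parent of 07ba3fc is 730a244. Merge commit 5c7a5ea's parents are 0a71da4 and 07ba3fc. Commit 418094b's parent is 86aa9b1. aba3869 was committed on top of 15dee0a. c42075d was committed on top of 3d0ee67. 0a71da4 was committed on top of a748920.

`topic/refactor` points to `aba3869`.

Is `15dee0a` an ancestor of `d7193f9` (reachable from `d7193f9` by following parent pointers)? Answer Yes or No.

No

Ancestors of d7193f9: {07ba3fc, 730a244, d7193f9}.
15dee0a is not in that set, so it is not an ancestor of d7193f9.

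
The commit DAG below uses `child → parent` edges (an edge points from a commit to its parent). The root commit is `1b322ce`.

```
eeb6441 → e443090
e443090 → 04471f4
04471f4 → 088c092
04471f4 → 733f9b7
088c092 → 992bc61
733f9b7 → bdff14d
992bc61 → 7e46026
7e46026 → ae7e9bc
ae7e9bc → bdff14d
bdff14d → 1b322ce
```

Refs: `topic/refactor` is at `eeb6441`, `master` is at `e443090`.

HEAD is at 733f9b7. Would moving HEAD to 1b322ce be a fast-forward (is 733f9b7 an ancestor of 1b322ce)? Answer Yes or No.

No

A fast-forward from 733f9b7 to 1b322ce is possible iff 733f9b7 is an ancestor of 1b322ce.
Ancestors of 1b322ce: {1b322ce}.
733f9b7 is not among them, so fast-forward is not possible.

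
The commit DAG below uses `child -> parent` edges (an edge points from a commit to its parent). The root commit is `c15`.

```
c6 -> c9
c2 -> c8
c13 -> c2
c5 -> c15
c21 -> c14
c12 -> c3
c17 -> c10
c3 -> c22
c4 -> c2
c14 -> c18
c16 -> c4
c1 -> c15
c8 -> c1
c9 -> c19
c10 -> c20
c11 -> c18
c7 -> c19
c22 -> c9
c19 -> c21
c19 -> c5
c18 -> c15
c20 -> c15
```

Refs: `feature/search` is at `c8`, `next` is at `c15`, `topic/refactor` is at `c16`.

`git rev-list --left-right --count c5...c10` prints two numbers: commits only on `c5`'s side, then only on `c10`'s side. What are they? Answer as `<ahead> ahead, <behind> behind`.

Reachable from c5: {c15, c5}.
Reachable from c10: {c10, c15, c20}.
Only in c5's history (ahead): {c5} — 1.
Only in c10's history (behind): {c10, c20} — 2.

1 ahead, 2 behind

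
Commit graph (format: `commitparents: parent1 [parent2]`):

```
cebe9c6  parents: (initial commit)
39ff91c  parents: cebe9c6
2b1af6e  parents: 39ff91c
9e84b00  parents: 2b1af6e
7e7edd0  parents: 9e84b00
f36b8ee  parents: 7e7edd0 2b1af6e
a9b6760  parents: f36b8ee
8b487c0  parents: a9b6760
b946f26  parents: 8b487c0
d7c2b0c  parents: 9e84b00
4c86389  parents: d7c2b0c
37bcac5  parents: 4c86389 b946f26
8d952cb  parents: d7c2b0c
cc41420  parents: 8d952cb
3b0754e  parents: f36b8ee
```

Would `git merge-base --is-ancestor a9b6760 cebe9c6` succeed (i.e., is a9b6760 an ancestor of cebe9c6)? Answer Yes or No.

Ancestors of cebe9c6: {cebe9c6}.
a9b6760 is not in that set, so it is not an ancestor of cebe9c6.

No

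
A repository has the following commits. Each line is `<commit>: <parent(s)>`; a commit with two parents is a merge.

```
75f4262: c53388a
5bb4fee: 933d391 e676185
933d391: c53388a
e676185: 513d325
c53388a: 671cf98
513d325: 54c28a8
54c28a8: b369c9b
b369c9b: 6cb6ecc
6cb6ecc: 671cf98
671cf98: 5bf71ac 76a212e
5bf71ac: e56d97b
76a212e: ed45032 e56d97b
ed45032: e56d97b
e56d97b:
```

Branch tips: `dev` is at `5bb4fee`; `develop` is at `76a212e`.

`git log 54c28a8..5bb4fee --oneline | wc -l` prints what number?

Reachable from 5bb4fee: {513d325, 54c28a8, 5bb4fee, 5bf71ac, 671cf98, 6cb6ecc, 76a212e, 933d391, b369c9b, c53388a, e56d97b, e676185, ed45032}.
Reachable from 54c28a8: {54c28a8, 5bf71ac, 671cf98, 6cb6ecc, 76a212e, b369c9b, e56d97b, ed45032}.
In 5bb4fee's history but not 54c28a8's: {513d325, 5bb4fee, 933d391, c53388a, e676185} — 5 commits.

5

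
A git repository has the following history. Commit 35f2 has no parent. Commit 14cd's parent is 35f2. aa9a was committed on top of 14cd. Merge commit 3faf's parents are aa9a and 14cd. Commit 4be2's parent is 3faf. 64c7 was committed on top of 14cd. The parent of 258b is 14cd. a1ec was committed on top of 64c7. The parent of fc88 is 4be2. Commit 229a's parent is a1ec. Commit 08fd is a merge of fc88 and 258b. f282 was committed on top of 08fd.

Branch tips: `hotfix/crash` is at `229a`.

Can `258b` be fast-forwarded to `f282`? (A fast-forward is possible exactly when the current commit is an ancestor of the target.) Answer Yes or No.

A fast-forward from 258b to f282 is possible iff 258b is an ancestor of f282.
Ancestors of f282: {08fd, 14cd, 258b, 35f2, 3faf, 4be2, aa9a, f282, fc88}.
258b is among them, so fast-forward is possible.

Yes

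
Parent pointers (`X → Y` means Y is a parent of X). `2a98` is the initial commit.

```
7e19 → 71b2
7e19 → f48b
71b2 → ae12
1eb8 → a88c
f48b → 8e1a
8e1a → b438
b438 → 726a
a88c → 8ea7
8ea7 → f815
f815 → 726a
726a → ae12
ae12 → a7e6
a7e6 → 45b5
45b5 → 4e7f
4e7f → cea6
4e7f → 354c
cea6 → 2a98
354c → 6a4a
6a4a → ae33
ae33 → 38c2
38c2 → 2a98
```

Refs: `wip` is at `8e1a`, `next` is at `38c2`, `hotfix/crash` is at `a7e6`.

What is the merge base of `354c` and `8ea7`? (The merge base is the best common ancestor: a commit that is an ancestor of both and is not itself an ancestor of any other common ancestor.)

354c

Ancestors of 354c: {2a98, 354c, 38c2, 6a4a, ae33}.
Ancestors of 8ea7: {2a98, 354c, 38c2, 45b5, 4e7f, 6a4a, 726a, 8ea7, a7e6, ae12, ae33, cea6, f815}.
Common ancestors: {2a98, 354c, 38c2, 6a4a, ae33}.
Among these, 354c is not an ancestor of any other common ancestor — it is the merge base.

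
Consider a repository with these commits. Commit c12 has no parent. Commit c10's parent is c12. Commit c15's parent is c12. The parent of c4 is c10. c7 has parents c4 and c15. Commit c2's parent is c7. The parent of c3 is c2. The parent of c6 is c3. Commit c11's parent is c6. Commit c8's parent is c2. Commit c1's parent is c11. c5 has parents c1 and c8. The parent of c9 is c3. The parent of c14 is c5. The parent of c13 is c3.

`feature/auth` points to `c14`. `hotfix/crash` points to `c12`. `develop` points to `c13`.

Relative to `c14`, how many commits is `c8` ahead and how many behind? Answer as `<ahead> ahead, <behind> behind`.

0 ahead, 6 behind

Reachable from c8: {c10, c12, c15, c2, c4, c7, c8}.
Reachable from c14: {c1, c10, c11, c12, c14, c15, c2, c3, c4, c5, c6, c7, c8}.
Only in c8's history (ahead): {} — 0.
Only in c14's history (behind): {c1, c11, c14, c3, c5, c6} — 6.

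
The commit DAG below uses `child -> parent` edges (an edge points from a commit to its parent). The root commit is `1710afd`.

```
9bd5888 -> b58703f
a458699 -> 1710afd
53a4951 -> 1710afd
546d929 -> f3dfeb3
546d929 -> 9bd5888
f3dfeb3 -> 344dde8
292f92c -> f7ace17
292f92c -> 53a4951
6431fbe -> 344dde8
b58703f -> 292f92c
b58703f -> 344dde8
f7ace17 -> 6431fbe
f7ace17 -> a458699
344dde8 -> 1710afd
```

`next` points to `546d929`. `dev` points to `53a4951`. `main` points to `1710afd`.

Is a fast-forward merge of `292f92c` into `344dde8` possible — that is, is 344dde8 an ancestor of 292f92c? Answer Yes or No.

Yes

A fast-forward from 344dde8 to 292f92c is possible iff 344dde8 is an ancestor of 292f92c.
Ancestors of 292f92c: {1710afd, 292f92c, 344dde8, 53a4951, 6431fbe, a458699, f7ace17}.
344dde8 is among them, so fast-forward is possible.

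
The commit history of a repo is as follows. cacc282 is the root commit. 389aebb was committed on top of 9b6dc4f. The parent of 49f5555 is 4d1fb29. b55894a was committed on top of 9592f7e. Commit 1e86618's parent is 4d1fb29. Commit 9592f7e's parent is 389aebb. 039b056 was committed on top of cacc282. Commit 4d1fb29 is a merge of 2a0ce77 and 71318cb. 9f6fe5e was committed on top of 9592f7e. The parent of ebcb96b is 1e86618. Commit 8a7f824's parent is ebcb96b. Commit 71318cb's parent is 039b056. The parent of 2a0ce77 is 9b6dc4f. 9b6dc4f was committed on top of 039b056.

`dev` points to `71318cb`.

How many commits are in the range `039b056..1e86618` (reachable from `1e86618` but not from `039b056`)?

Reachable from 1e86618: {039b056, 1e86618, 2a0ce77, 4d1fb29, 71318cb, 9b6dc4f, cacc282}.
Reachable from 039b056: {039b056, cacc282}.
In 1e86618's history but not 039b056's: {1e86618, 2a0ce77, 4d1fb29, 71318cb, 9b6dc4f} — 5 commits.

5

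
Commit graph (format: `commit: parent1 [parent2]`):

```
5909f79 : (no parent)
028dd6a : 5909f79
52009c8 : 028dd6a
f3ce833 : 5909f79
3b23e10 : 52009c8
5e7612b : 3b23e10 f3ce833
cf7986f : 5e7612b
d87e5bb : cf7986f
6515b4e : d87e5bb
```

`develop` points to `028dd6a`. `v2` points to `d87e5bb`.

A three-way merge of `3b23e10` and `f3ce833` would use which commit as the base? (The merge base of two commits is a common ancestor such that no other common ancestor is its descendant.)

5909f79

Ancestors of 3b23e10: {028dd6a, 3b23e10, 52009c8, 5909f79}.
Ancestors of f3ce833: {5909f79, f3ce833}.
Common ancestors: {5909f79}.
The only common ancestor is 5909f79, so it is the merge base.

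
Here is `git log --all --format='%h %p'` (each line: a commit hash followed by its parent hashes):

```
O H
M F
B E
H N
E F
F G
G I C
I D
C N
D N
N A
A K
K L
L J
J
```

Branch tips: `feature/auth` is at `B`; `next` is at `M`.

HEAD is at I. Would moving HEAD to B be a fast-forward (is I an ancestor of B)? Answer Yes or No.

A fast-forward from I to B is possible iff I is an ancestor of B.
Ancestors of B: {A, B, C, D, E, F, G, I, J, K, L, N}.
I is among them, so fast-forward is possible.

Yes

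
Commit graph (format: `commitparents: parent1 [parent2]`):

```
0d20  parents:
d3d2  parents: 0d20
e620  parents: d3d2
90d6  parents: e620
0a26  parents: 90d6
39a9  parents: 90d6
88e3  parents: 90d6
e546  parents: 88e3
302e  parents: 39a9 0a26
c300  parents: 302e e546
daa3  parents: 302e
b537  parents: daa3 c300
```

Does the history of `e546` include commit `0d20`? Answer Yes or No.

Yes

Ancestors of e546 (commits reachable by following parents): {0d20, 88e3, 90d6, d3d2, e546, e620}.
0d20 is in that set, so it is an ancestor of e546.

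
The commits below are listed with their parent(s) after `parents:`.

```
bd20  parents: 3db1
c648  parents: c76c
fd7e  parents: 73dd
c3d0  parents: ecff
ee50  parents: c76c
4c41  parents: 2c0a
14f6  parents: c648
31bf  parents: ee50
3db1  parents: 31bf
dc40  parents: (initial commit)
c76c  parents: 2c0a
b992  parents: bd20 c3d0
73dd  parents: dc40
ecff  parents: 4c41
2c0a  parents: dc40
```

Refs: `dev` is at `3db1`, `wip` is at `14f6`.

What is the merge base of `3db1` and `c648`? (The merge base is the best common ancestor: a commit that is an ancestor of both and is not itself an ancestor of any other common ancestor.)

Ancestors of 3db1: {2c0a, 31bf, 3db1, c76c, dc40, ee50}.
Ancestors of c648: {2c0a, c648, c76c, dc40}.
Common ancestors: {2c0a, c76c, dc40}.
Among these, c76c is not an ancestor of any other common ancestor — it is the merge base.

c76c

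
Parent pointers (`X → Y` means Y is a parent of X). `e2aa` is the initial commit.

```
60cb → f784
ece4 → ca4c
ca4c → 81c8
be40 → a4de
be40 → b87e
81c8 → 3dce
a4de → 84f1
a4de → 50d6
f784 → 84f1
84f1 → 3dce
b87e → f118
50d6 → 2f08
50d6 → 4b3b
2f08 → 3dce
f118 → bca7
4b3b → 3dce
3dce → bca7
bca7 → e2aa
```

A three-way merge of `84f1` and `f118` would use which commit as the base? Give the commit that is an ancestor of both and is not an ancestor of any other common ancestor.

Ancestors of 84f1: {3dce, 84f1, bca7, e2aa}.
Ancestors of f118: {bca7, e2aa, f118}.
Common ancestors: {bca7, e2aa}.
Among these, bca7 is not an ancestor of any other common ancestor — it is the merge base.

bca7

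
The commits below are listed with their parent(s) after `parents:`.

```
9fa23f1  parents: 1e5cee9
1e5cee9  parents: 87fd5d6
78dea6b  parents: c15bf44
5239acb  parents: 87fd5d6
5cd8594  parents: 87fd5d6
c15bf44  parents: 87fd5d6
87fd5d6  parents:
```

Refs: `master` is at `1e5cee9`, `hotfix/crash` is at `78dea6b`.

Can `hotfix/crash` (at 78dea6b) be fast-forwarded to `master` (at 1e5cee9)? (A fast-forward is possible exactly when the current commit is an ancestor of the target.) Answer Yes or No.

No

A fast-forward from 78dea6b to 1e5cee9 is possible iff 78dea6b is an ancestor of 1e5cee9.
Ancestors of 1e5cee9: {1e5cee9, 87fd5d6}.
78dea6b is not among them, so fast-forward is not possible.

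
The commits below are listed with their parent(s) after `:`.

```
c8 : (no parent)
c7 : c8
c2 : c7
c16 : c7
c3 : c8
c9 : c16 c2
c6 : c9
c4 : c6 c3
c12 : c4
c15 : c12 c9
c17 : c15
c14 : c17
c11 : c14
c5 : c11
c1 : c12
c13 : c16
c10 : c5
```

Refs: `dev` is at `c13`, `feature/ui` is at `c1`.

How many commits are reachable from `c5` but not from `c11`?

Reachable from c5: {c11, c12, c14, c15, c16, c17, c2, c3, c4, c5, c6, c7, c8, c9}.
Reachable from c11: {c11, c12, c14, c15, c16, c17, c2, c3, c4, c6, c7, c8, c9}.
In c5's history but not c11's: {c5} — 1 commit.

1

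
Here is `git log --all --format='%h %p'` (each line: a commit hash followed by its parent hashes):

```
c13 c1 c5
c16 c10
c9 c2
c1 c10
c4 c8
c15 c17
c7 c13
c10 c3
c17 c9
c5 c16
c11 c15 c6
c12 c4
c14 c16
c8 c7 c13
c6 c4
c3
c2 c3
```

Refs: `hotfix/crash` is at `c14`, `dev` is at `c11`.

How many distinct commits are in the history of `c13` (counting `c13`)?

Walking parent pointers from c13: reachable set = {c1, c10, c13, c16, c3, c5}.
That is 6 commits.

6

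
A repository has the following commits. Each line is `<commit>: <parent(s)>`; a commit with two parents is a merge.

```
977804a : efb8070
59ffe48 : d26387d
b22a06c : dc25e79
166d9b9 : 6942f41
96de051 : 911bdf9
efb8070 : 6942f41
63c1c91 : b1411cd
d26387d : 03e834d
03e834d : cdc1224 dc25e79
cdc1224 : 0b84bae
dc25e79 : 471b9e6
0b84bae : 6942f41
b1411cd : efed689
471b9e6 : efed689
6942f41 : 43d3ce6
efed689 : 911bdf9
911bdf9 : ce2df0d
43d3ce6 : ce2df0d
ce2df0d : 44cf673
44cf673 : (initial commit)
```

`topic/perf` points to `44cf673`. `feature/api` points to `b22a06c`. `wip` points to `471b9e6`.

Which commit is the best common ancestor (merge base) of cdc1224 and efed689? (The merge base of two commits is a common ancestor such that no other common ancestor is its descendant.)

ce2df0d

Ancestors of cdc1224: {0b84bae, 43d3ce6, 44cf673, 6942f41, cdc1224, ce2df0d}.
Ancestors of efed689: {44cf673, 911bdf9, ce2df0d, efed689}.
Common ancestors: {44cf673, ce2df0d}.
Among these, ce2df0d is not an ancestor of any other common ancestor — it is the merge base.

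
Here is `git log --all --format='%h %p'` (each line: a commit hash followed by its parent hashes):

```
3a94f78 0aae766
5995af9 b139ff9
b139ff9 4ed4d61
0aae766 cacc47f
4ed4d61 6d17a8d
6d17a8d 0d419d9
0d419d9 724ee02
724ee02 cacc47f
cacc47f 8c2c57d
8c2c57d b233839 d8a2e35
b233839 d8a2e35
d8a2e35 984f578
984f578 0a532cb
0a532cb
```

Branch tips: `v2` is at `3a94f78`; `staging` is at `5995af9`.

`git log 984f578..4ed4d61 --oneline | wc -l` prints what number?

Reachable from 4ed4d61: {0a532cb, 0d419d9, 4ed4d61, 6d17a8d, 724ee02, 8c2c57d, 984f578, b233839, cacc47f, d8a2e35}.
Reachable from 984f578: {0a532cb, 984f578}.
In 4ed4d61's history but not 984f578's: {0d419d9, 4ed4d61, 6d17a8d, 724ee02, 8c2c57d, b233839, cacc47f, d8a2e35} — 8 commits.

8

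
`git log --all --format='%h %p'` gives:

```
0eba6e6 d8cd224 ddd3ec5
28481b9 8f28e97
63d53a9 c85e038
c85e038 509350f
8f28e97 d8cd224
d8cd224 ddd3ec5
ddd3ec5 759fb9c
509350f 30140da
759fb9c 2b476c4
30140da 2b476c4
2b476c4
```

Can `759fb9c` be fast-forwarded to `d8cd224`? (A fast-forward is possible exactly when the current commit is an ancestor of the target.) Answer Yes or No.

Yes

A fast-forward from 759fb9c to d8cd224 is possible iff 759fb9c is an ancestor of d8cd224.
Ancestors of d8cd224: {2b476c4, 759fb9c, d8cd224, ddd3ec5}.
759fb9c is among them, so fast-forward is possible.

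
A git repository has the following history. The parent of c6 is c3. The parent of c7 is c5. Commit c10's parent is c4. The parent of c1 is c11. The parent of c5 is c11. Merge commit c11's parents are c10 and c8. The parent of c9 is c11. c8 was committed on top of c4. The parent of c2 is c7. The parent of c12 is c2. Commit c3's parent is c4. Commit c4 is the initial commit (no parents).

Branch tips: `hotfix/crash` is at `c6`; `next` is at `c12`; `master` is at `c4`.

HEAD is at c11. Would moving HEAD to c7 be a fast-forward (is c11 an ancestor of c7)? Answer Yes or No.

Yes

A fast-forward from c11 to c7 is possible iff c11 is an ancestor of c7.
Ancestors of c7: {c10, c11, c4, c5, c7, c8}.
c11 is among them, so fast-forward is possible.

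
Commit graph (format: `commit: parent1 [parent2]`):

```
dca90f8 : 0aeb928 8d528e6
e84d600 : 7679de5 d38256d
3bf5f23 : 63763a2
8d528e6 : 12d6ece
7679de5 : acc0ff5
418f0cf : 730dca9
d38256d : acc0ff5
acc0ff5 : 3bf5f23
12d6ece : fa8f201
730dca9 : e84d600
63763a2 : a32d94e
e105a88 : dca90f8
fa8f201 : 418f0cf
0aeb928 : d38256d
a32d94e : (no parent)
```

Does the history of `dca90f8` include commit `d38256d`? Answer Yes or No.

Ancestors of dca90f8 (commits reachable by following parents): {0aeb928, 12d6ece, 3bf5f23, 418f0cf, 63763a2, 730dca9, 7679de5, 8d528e6, a32d94e, acc0ff5, d38256d, dca90f8, e84d600, fa8f201}.
d38256d is in that set, so it is an ancestor of dca90f8.

Yes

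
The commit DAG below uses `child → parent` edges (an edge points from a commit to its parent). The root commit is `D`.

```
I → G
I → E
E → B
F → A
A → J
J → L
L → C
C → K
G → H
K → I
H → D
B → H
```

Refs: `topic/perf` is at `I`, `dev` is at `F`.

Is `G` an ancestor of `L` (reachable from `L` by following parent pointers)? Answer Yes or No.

Ancestors of L (commits reachable by following parents): {B, C, D, E, G, H, I, K, L}.
G is in that set, so it is an ancestor of L.

Yes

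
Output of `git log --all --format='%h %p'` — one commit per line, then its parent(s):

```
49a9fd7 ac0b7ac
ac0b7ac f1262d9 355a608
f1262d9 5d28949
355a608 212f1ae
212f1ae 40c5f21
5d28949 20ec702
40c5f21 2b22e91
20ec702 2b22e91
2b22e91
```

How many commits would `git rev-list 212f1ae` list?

3

Walking parent pointers from 212f1ae: reachable set = {212f1ae, 2b22e91, 40c5f21}.
That is 3 commits.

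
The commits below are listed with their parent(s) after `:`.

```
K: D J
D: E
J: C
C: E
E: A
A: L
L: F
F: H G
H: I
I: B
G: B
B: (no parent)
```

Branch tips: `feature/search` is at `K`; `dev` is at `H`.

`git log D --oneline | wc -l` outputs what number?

Walking parent pointers from D: reachable set = {A, B, D, E, F, G, H, I, L}.
That is 9 commits.

9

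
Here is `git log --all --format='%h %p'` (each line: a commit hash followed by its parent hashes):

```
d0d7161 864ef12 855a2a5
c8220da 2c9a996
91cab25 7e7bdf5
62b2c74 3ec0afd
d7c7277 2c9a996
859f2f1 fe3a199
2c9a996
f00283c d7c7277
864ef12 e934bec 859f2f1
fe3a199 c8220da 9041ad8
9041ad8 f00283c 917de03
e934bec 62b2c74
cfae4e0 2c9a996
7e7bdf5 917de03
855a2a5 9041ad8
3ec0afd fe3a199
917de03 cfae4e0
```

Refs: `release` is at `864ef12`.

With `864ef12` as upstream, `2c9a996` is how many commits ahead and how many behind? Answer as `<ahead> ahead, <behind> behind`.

Reachable from 2c9a996: {2c9a996}.
Reachable from 864ef12: {2c9a996, 3ec0afd, 62b2c74, 859f2f1, 864ef12, 9041ad8, 917de03, c8220da, cfae4e0, d7c7277, e934bec, f00283c, fe3a199}.
Only in 2c9a996's history (ahead): {} — 0.
Only in 864ef12's history (behind): {3ec0afd, 62b2c74, 859f2f1, 864ef12, 9041ad8, 917de03, c8220da, cfae4e0, d7c7277, e934bec, f00283c, fe3a199} — 12.

0 ahead, 12 behind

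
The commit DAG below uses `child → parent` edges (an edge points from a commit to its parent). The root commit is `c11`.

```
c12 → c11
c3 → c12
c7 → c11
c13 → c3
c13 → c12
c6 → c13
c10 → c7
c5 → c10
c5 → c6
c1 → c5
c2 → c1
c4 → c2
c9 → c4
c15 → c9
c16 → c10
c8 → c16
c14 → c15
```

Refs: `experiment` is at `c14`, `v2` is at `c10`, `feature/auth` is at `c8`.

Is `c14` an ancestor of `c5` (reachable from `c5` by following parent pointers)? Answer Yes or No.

Ancestors of c5: {c10, c11, c12, c13, c3, c5, c6, c7}.
c14 is not in that set, so it is not an ancestor of c5.

No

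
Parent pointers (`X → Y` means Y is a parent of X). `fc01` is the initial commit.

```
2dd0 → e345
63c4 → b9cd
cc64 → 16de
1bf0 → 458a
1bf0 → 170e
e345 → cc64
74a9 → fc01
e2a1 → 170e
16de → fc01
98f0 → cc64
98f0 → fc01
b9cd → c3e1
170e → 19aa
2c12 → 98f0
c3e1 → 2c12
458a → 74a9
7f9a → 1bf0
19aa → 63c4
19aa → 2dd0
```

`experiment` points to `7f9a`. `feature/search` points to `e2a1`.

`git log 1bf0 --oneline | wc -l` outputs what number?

15

Walking parent pointers from 1bf0: reachable set = {16de, 170e, 19aa, 1bf0, 2c12, 2dd0, 458a, 63c4, 74a9, 98f0, b9cd, c3e1, cc64, e345, fc01}.
That is 15 commits.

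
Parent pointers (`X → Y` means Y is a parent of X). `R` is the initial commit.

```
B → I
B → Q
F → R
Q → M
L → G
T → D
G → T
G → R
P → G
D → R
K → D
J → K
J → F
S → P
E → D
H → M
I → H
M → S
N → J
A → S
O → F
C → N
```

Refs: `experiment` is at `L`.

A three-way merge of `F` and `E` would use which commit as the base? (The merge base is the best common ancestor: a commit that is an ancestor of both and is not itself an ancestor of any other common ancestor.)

R

Ancestors of F: {F, R}.
Ancestors of E: {D, E, R}.
Common ancestors: {R}.
The only common ancestor is R, so it is the merge base.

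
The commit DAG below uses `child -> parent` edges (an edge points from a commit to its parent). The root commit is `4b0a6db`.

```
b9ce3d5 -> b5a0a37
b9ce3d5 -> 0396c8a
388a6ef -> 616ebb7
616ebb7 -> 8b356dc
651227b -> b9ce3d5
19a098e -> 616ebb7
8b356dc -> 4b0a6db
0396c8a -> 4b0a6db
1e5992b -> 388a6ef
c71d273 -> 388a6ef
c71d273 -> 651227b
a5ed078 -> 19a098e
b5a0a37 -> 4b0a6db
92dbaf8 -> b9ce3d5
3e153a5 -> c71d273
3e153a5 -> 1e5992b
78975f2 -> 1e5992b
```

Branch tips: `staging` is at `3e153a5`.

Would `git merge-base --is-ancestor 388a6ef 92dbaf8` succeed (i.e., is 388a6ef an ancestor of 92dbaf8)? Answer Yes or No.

No

Ancestors of 92dbaf8: {0396c8a, 4b0a6db, 92dbaf8, b5a0a37, b9ce3d5}.
388a6ef is not in that set, so it is not an ancestor of 92dbaf8.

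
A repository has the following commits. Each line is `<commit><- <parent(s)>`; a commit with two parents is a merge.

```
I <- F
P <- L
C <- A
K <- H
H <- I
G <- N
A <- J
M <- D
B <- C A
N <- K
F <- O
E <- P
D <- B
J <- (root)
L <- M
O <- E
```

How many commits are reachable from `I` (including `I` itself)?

12

Walking parent pointers from I: reachable set = {A, B, C, D, E, F, I, J, L, M, O, P}.
That is 12 commits.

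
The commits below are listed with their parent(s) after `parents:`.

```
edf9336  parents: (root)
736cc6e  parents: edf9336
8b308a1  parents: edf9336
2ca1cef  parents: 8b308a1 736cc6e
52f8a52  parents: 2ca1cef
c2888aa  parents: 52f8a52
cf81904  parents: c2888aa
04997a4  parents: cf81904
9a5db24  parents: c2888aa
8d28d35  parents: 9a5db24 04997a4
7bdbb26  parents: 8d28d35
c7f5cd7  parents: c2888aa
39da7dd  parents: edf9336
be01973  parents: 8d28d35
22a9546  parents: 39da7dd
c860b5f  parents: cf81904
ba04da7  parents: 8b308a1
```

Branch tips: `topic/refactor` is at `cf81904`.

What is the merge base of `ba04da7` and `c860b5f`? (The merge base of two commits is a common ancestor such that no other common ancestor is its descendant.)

8b308a1

Ancestors of ba04da7: {8b308a1, ba04da7, edf9336}.
Ancestors of c860b5f: {2ca1cef, 52f8a52, 736cc6e, 8b308a1, c2888aa, c860b5f, cf81904, edf9336}.
Common ancestors: {8b308a1, edf9336}.
Among these, 8b308a1 is not an ancestor of any other common ancestor — it is the merge base.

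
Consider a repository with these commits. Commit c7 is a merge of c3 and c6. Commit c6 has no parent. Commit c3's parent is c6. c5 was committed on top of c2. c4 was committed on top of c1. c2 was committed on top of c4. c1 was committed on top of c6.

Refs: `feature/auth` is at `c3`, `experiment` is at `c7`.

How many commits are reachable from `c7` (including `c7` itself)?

Walking parent pointers from c7: reachable set = {c3, c6, c7}.
That is 3 commits.

3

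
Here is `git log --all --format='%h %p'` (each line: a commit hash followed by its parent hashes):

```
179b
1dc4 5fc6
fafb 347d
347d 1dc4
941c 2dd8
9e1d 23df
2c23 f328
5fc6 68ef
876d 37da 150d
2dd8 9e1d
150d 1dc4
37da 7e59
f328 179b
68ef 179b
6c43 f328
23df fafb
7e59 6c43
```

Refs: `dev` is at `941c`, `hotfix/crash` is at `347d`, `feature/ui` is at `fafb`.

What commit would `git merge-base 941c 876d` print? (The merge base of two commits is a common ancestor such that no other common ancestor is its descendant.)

1dc4

Ancestors of 941c: {179b, 1dc4, 23df, 2dd8, 347d, 5fc6, 68ef, 941c, 9e1d, fafb}.
Ancestors of 876d: {150d, 179b, 1dc4, 37da, 5fc6, 68ef, 6c43, 7e59, 876d, f328}.
Common ancestors: {179b, 1dc4, 5fc6, 68ef}.
Among these, 1dc4 is not an ancestor of any other common ancestor — it is the merge base.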